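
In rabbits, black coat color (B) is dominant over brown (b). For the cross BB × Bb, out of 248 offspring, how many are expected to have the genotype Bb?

Punnett square for BB × Bb:
Offspring genotypes: 2 BB, 2 Bb
Total offspring: 4
Count with target: 2
Probability: 2/4 = 1/2
Expected count = 1/2 × 248 = 124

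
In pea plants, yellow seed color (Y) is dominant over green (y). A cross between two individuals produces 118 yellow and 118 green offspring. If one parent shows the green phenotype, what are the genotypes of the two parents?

Observed offspring: 118 yellow, 118 green
The observed ratio simplifies to 1:1. One parent shows green, so its genotype must be yy. A 1:1 offspring split requires the other parent to be heterozygous (Yy).
Parent genotypes: yy × Yy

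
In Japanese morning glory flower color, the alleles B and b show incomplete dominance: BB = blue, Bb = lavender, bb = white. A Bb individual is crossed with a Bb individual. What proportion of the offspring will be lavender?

Punnett square for Bb × Bb:
Offspring genotypes: 1 BB, 2 Bb, 1 bb
Phenotype counts: 1 blue, 2 lavender, 1 white
lavender: 2 out of 4
Probability: 2/4 = 1/2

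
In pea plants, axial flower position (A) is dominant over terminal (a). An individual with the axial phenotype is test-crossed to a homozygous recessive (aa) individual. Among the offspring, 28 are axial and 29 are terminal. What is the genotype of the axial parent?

Test cross: ? × aa
Offspring: 28 axial, 29 terminal — approximately 1:1.
A 1:1 ratio in a test cross indicates the unknown parent is heterozygous (Aa).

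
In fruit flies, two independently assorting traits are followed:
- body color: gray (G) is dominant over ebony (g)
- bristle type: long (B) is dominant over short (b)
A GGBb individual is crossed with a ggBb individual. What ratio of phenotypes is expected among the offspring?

Dihybrid cross GGBb × ggBb — consider each gene separately:
body color: GG × gg → 4 Gg → 4 G_ (out of 4)
bristle type: Bb × Bb → 1 BB, 2 Bb, 1 bb → 3 B_ : 1 bb (out of 4)
Combine (counts out of 4 × 4 = 16): gray/long (G_B_) = 4×3 = 12; gray/short (G_bb) = 4×1 = 4
Phenotype counts (out of 16): 12 gray/long, 4 gray/short
Ratio: 3 gray/long : 1 gray/short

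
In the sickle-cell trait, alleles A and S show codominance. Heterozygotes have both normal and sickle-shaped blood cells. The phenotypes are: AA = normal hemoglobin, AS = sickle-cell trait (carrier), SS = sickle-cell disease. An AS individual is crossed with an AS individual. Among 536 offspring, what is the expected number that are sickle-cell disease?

Punnett square for AS × AS:
Offspring genotypes: 1 AA, 2 AS, 1 SS
Phenotype counts: 1 normal hemoglobin, 2 sickle-cell trait (carrier), 1 sickle-cell disease
sickle-cell disease: 1 out of 4 → fraction 1/4
Expected count = 1/4 × 536 = 134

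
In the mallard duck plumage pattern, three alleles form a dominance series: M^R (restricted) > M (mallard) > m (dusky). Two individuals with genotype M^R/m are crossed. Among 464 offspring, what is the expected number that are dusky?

Cross: M^R/m × M^R/m
Allele dominance: M^R > M > m
Offspring genotypes: 1 M^R/M^R, 2 M^R/m, 1 m/m
Phenotype counts: 3 restricted, 1 dusky
dusky: 1 out of 4 → fraction 1/4
Expected count = 1/4 × 464 = 116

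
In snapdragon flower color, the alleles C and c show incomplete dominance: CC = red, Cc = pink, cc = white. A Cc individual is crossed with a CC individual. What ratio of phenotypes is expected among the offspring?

Punnett square for Cc × CC:
Offspring genotypes: 2 CC, 2 Cc
Phenotype counts: 2 red, 2 pink
Ratio: 1 red : 1 pink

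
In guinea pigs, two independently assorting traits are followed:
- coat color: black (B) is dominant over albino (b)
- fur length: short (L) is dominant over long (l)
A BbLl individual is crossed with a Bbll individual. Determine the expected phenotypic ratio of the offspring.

Dihybrid cross BbLl × Bbll — consider each gene separately:
coat color: Bb × Bb → 1 BB, 2 Bb, 1 bb → 3 B_ : 1 bb (out of 4)
fur length: Ll × ll → 2 Ll, 2 ll → 2 L_ : 2 ll (out of 4)
Combine (counts out of 4 × 4 = 16): black/short (B_L_) = 3×2 = 6; black/long (B_ll) = 3×2 = 6; albino/short (bbL_) = 1×2 = 2; albino/long (bbll) = 1×2 = 2
Phenotype counts (out of 16): 6 black/short, 6 black/long, 2 albino/short, 2 albino/long
Ratio: 3 black/short : 3 black/long : 1 albino/short : 1 albino/long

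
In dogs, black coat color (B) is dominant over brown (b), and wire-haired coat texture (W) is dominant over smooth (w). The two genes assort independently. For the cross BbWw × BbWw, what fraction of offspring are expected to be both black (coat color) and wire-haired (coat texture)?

Dihybrid cross BbWw × BbWw — consider each gene separately:
coat color: Bb × Bb → 1 BB, 2 Bb, 1 bb → 3 B_ : 1 bb (out of 4)
coat texture: Ww × Ww → 1 WW, 2 Ww, 1 ww → 3 W_ : 1 ww (out of 4)
Looking for: black (B_) and wire-haired (W_)
P(black) = 3/4, P(wire-haired) = 3/4
P(both) = 3/4 × 3/4 = 9/16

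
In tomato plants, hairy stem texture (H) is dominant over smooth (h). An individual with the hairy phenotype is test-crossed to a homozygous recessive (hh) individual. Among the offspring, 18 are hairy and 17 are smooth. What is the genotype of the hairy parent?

Test cross: ? × hh
Offspring: 18 hairy, 17 smooth — approximately 1:1.
A 1:1 ratio in a test cross indicates the unknown parent is heterozygous (Hh).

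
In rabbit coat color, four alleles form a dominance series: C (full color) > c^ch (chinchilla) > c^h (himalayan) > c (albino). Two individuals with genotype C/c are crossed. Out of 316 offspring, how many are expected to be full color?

Cross: C/c × C/c
Allele dominance: C > c^ch > c^h > c
Offspring genotypes: 1 C/C, 2 C/c, 1 c/c
Phenotype counts: 3 full color, 1 albino
full color: 3 out of 4 → fraction 3/4
Expected count = 3/4 × 316 = 237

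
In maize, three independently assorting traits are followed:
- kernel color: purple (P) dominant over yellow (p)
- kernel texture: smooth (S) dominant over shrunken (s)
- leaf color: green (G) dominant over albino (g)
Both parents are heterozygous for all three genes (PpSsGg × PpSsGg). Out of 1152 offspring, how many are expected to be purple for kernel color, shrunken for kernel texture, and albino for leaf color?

Trihybrid cross: PpSsGg × PpSsGg
Each trait segregates independently with a 3:1 phenotypic ratio, so each gene contributes 3/4 (dominant) or 1/4 (recessive).
Target: purple (kernel color), shrunken (kernel texture), albino (leaf color)
Probability = product of independent per-trait probabilities
= 3/4 × 1/4 × 1/4 = 3/64
Expected count = 3/64 × 1152 = 54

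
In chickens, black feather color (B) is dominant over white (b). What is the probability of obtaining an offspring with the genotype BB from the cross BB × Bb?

Punnett square for BB × Bb:
Offspring genotypes: 2 BB, 2 Bb
Total offspring: 4
Count with target: 2
Probability: 2/4 = 1/2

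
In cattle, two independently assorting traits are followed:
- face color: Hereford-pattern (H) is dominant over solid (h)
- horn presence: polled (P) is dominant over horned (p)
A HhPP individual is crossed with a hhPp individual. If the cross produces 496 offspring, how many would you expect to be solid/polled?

Dihybrid cross HhPP × hhPp — consider each gene separately:
face color: Hh × hh → 2 Hh, 2 hh → 2 H_ : 2 hh (out of 4)
horn presence: PP × Pp → 2 PP, 2 Pp → 4 P_ (out of 4)
Combine (counts out of 4 × 4 = 16): Hereford-pattern/polled (H_P_) = 2×4 = 8; solid/polled (hhP_) = 2×4 = 8
Phenotype counts (out of 16): 8 Hereford-pattern/polled, 8 solid/polled
solid/polled: 8 out of 16 → fraction 1/2
Expected count = 1/2 × 496 = 248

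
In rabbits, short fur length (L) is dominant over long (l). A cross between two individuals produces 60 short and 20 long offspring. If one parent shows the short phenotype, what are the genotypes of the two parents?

Observed offspring: 60 short, 20 long
The observed ratio simplifies to 3:1. Long (ll) offspring appear, so each parent must contribute one l allele. The parent stated to show short carries L, so it is Ll. The other parent is then either Ll or ll: Ll × ll would give a 1:1 split, whereas Ll × Ll gives 3:1 — matching the data. So both parents are heterozygous (Ll × Ll).
Parent genotypes: Ll × Ll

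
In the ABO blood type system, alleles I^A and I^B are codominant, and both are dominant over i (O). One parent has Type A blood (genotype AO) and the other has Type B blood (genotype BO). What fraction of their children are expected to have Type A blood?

Cross: AO × BO
Possible offspring genotypes: 1 AB, 1 AO, 1 BO, 1 OO
Blood type counts: 1 Type AB, 1 Type A, 1 Type B, 1 Type O
Probability of Type A: 1/4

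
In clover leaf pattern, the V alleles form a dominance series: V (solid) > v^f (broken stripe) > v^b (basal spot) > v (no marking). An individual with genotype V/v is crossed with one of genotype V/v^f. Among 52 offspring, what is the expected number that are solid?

Cross: V/v × V/v^f
Allele dominance: V > v^f > v^b > v
Offspring genotypes: 1 V/V, 1 V/v^f, 1 V/v, 1 v^f/v
Phenotype counts: 3 solid, 1 broken stripe
solid: 3 out of 4 → fraction 3/4
Expected count = 3/4 × 52 = 39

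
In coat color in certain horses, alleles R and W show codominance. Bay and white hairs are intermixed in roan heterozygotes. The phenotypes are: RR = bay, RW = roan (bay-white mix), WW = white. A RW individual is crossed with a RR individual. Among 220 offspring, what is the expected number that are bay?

Punnett square for RW × RR:
Offspring genotypes: 2 RR, 2 RW
Phenotype counts: 2 bay, 2 roan (bay-white mix)
bay: 2 out of 4 → fraction 1/2
Expected count = 1/2 × 220 = 110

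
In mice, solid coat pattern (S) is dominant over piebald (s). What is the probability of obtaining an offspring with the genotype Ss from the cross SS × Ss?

Punnett square for SS × Ss:
Offspring genotypes: 2 SS, 2 Ss
Total offspring: 4
Count with target: 2
Probability: 2/4 = 1/2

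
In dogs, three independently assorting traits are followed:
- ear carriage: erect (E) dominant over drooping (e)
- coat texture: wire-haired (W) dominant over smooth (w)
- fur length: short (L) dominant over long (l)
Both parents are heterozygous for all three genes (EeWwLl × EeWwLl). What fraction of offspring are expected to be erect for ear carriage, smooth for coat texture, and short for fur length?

Trihybrid cross: EeWwLl × EeWwLl
Each trait segregates independently with a 3:1 phenotypic ratio, so each gene contributes 3/4 (dominant) or 1/4 (recessive).
Target: erect (ear carriage), smooth (coat texture), short (fur length)
Probability = product of independent per-trait probabilities
= 3/4 × 1/4 × 3/4 = 9/64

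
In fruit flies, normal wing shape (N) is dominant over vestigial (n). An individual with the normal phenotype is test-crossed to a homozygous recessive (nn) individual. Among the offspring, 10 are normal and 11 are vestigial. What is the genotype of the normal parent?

Test cross: ? × nn
Offspring: 10 normal, 11 vestigial — approximately 1:1.
A 1:1 ratio in a test cross indicates the unknown parent is heterozygous (Nn).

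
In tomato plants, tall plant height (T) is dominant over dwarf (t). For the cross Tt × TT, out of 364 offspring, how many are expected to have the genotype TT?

Punnett square for Tt × TT:
Offspring genotypes: 2 TT, 2 Tt
Total offspring: 4
Count with target: 2
Probability: 2/4 = 1/2
Expected count = 1/2 × 364 = 182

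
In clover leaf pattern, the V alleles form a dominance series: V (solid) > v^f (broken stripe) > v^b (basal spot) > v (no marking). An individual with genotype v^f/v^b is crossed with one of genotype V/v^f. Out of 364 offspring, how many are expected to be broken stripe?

Cross: v^f/v^b × V/v^f
Allele dominance: V > v^f > v^b > v
Offspring genotypes: 1 V/v^f, 1 v^f/v^f, 1 V/v^b, 1 v^f/v^b
Phenotype counts: 2 solid, 2 broken stripe
broken stripe: 2 out of 4 → fraction 1/2
Expected count = 1/2 × 364 = 182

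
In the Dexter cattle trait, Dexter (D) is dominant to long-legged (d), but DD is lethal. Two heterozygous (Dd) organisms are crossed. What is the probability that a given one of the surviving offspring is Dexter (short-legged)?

Cross: Dd × Dd
Punnett square offspring (before lethality): 1 DD, 2 Dd, 1 dd
The DD genotype is lethal (embryos die); surviving offspring: 2 Dd, 1 dd
Dexter (short-legged): 2 out of 3
Probability: 2/3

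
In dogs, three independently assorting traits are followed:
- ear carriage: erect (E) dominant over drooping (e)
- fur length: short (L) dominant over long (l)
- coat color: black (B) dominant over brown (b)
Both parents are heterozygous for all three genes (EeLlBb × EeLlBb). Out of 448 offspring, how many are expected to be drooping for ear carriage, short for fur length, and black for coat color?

Trihybrid cross: EeLlBb × EeLlBb
Each trait segregates independently with a 3:1 phenotypic ratio, so each gene contributes 3/4 (dominant) or 1/4 (recessive).
Target: drooping (ear carriage), short (fur length), black (coat color)
Probability = product of independent per-trait probabilities
= 1/4 × 3/4 × 3/4 = 9/64
Expected count = 9/64 × 448 = 63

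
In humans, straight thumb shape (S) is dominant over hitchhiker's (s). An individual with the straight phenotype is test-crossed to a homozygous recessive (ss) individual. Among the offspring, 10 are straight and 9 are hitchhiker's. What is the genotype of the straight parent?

Test cross: ? × ss
Offspring: 10 straight, 9 hitchhiker's — approximately 1:1.
A 1:1 ratio in a test cross indicates the unknown parent is heterozygous (Ss).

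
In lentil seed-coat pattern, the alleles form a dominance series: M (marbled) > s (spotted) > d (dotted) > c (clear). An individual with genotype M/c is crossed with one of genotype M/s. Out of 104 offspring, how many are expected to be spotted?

Cross: M/c × M/s
Allele dominance: M > s > d > c
Offspring genotypes: 1 M/M, 1 M/s, 1 M/c, 1 s/c
Phenotype counts: 3 marbled, 1 spotted
spotted: 1 out of 4 → fraction 1/4
Expected count = 1/4 × 104 = 26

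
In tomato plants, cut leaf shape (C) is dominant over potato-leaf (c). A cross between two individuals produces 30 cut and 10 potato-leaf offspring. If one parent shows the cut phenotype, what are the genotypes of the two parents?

Observed offspring: 30 cut, 10 potato-leaf
The observed ratio simplifies to 3:1. Potato-leaf (cc) offspring appear, so each parent must contribute one c allele. The parent stated to show cut carries C, so it is Cc. The other parent is then either Cc or cc: Cc × cc would give a 1:1 split, whereas Cc × Cc gives 3:1 — matching the data. So both parents are heterozygous (Cc × Cc).
Parent genotypes: Cc × Cc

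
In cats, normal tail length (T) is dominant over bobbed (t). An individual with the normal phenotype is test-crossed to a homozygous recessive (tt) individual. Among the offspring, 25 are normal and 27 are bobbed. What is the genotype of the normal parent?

Test cross: ? × tt
Offspring: 25 normal, 27 bobbed — approximately 1:1.
A 1:1 ratio in a test cross indicates the unknown parent is heterozygous (Tt).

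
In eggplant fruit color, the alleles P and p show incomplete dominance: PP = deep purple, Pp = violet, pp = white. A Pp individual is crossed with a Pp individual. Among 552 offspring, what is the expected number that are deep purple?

Punnett square for Pp × Pp:
Offspring genotypes: 1 PP, 2 Pp, 1 pp
Phenotype counts: 1 deep purple, 2 violet, 1 white
deep purple: 1 out of 4 → fraction 1/4
Expected count = 1/4 × 552 = 138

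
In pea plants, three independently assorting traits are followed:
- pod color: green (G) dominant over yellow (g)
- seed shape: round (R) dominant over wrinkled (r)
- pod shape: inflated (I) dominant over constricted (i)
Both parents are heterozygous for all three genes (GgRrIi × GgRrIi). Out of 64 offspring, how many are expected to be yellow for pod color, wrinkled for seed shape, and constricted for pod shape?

Trihybrid cross: GgRrIi × GgRrIi
Each trait segregates independently with a 3:1 phenotypic ratio, so each gene contributes 3/4 (dominant) or 1/4 (recessive).
Target: yellow (pod color), wrinkled (seed shape), constricted (pod shape)
Probability = product of independent per-trait probabilities
= 1/4 × 1/4 × 1/4 = 1/64
Expected count = 1/64 × 64 = 1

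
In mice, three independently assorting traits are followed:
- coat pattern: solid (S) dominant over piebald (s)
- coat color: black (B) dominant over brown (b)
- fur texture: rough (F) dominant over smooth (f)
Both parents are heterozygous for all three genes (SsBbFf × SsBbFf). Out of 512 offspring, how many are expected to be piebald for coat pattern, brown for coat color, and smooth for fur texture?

Trihybrid cross: SsBbFf × SsBbFf
Each trait segregates independently with a 3:1 phenotypic ratio, so each gene contributes 3/4 (dominant) or 1/4 (recessive).
Target: piebald (coat pattern), brown (coat color), smooth (fur texture)
Probability = product of independent per-trait probabilities
= 1/4 × 1/4 × 1/4 = 1/64
Expected count = 1/64 × 512 = 8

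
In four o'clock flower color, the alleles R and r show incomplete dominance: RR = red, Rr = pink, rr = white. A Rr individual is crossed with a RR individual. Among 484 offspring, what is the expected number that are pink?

Punnett square for Rr × RR:
Offspring genotypes: 2 RR, 2 Rr
Phenotype counts: 2 red, 2 pink
pink: 2 out of 4 → fraction 1/2
Expected count = 1/2 × 484 = 242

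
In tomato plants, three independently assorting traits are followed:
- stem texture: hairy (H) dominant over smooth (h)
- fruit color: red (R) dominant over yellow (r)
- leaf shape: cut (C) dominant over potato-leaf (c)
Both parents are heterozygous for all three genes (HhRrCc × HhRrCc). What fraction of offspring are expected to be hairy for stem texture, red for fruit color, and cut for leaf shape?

Trihybrid cross: HhRrCc × HhRrCc
Each trait segregates independently with a 3:1 phenotypic ratio, so each gene contributes 3/4 (dominant) or 1/4 (recessive).
Target: hairy (stem texture), red (fruit color), cut (leaf shape)
Probability = product of independent per-trait probabilities
= 3/4 × 3/4 × 3/4 = 27/64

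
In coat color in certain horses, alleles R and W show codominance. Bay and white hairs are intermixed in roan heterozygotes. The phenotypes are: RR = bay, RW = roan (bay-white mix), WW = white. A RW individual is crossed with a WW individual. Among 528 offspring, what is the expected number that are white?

Punnett square for RW × WW:
Offspring genotypes: 2 RW, 2 WW
Phenotype counts: 2 roan (bay-white mix), 2 white
white: 2 out of 4 → fraction 1/2
Expected count = 1/2 × 528 = 264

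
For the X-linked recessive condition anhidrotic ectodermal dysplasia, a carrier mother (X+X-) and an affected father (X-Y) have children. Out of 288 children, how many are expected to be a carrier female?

Cross: X+X- × X-Y
Offspring: 1 X+X-, 1 X+Y, 1 X-X-, 1 X-Y
Probability of a carrier female: 1/4
Expected count = 1/4 × 288 = 72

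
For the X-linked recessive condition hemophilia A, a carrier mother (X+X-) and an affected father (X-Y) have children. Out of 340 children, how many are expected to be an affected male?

Cross: X+X- × X-Y
Offspring: 1 X+X-, 1 X+Y, 1 X-X-, 1 X-Y
Probability of an affected male: 1/4
Expected count = 1/4 × 340 = 85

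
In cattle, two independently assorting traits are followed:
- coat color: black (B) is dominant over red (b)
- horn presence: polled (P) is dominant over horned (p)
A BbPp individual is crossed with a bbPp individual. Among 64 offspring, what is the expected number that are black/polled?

Dihybrid cross BbPp × bbPp — consider each gene separately:
coat color: Bb × bb → 2 Bb, 2 bb → 2 B_ : 2 bb (out of 4)
horn presence: Pp × Pp → 1 PP, 2 Pp, 1 pp → 3 P_ : 1 pp (out of 4)
Combine (counts out of 4 × 4 = 16): black/polled (B_P_) = 2×3 = 6; black/horned (B_pp) = 2×1 = 2; red/polled (bbP_) = 2×3 = 6; red/horned (bbpp) = 2×1 = 2
Phenotype counts (out of 16): 6 black/polled, 2 black/horned, 6 red/polled, 2 red/horned
black/polled: 6 out of 16 → fraction 3/8
Expected count = 3/8 × 64 = 24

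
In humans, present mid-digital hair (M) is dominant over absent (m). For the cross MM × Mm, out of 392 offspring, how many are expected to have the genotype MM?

Punnett square for MM × Mm:
Offspring genotypes: 2 MM, 2 Mm
Total offspring: 4
Count with target: 2
Probability: 2/4 = 1/2
Expected count = 1/2 × 392 = 196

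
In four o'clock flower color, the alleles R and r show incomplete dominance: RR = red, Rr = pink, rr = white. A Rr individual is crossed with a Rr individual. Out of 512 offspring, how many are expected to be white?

Punnett square for Rr × Rr:
Offspring genotypes: 1 RR, 2 Rr, 1 rr
Phenotype counts: 1 red, 2 pink, 1 white
white: 1 out of 4 → fraction 1/4
Expected count = 1/4 × 512 = 128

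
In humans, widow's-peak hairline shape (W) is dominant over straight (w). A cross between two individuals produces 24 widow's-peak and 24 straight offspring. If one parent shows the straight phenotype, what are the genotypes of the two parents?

Observed offspring: 24 widow's-peak, 24 straight
The observed ratio simplifies to 1:1. One parent shows straight, so its genotype must be ww. A 1:1 offspring split requires the other parent to be heterozygous (Ww).
Parent genotypes: ww × Ww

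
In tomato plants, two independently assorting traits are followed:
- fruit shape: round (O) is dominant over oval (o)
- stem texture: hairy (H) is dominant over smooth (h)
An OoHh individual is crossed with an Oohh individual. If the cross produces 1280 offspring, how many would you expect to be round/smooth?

Dihybrid cross OoHh × Oohh — consider each gene separately:
fruit shape: Oo × Oo → 1 OO, 2 Oo, 1 oo → 3 O_ : 1 oo (out of 4)
stem texture: Hh × hh → 2 Hh, 2 hh → 2 H_ : 2 hh (out of 4)
Combine (counts out of 4 × 4 = 16): round/hairy (O_H_) = 3×2 = 6; round/smooth (O_hh) = 3×2 = 6; oval/hairy (ooH_) = 1×2 = 2; oval/smooth (oohh) = 1×2 = 2
Phenotype counts (out of 16): 6 round/hairy, 6 round/smooth, 2 oval/hairy, 2 oval/smooth
round/smooth: 6 out of 16 → fraction 3/8
Expected count = 3/8 × 1280 = 480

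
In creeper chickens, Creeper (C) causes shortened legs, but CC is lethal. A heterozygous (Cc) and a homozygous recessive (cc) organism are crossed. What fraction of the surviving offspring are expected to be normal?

Cross: Cc × cc
Punnett square offspring (before lethality): 2 Cc, 2 cc
No CC offspring are produced in this cross.
normal: 2 out of 4
Probability: 2/4 = 1/2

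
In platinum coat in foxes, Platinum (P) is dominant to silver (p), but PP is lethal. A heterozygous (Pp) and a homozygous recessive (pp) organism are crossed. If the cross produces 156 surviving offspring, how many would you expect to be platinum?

Cross: Pp × pp
Punnett square offspring (before lethality): 2 Pp, 2 pp
No PP offspring are produced in this cross.
platinum: 2 out of 4 → fraction 1/2
Expected count = 1/2 × 156 = 78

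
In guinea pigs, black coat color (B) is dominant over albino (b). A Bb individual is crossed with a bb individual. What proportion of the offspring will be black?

Punnett square for Bb × bb:
Offspring genotypes: 2 Bb, 2 bb
black: 2, albino: 2
black: 2 out of 4
Probability: 2/4 = 1/2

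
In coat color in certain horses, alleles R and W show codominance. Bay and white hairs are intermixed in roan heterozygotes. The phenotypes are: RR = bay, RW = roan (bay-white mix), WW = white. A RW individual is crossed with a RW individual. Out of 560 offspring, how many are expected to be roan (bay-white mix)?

Punnett square for RW × RW:
Offspring genotypes: 1 RR, 2 RW, 1 WW
Phenotype counts: 1 bay, 2 roan (bay-white mix), 1 white
roan (bay-white mix): 2 out of 4 → fraction 1/2
Expected count = 1/2 × 560 = 280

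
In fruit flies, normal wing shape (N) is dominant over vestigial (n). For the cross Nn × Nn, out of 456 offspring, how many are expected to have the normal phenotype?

Punnett square for Nn × Nn:
Offspring genotypes: 1 NN, 2 Nn, 1 nn
Total offspring: 4
Count with target: 3
Probability: 3/4
Expected count = 3/4 × 456 = 342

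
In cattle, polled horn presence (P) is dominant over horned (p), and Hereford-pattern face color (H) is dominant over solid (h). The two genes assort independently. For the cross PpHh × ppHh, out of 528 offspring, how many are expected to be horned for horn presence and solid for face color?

Dihybrid cross PpHh × ppHh — consider each gene separately:
horn presence: Pp × pp → 2 Pp, 2 pp → 2 P_ : 2 pp (out of 4)
face color: Hh × Hh → 1 HH, 2 Hh, 1 hh → 3 H_ : 1 hh (out of 4)
Looking for: horned (pp) and solid (hh)
P(horned) = 2/4, P(solid) = 1/4
P(both) = 2/4 × 1/4 = 2/16 = 1/8
Expected count = 1/8 × 528 = 66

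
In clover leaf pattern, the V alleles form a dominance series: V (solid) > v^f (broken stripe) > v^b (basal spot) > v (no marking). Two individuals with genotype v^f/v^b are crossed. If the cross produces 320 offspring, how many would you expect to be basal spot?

Cross: v^f/v^b × v^f/v^b
Allele dominance: V > v^f > v^b > v
Offspring genotypes: 1 v^f/v^f, 2 v^f/v^b, 1 v^b/v^b
Phenotype counts: 3 broken stripe, 1 basal spot
basal spot: 1 out of 4 → fraction 1/4
Expected count = 1/4 × 320 = 80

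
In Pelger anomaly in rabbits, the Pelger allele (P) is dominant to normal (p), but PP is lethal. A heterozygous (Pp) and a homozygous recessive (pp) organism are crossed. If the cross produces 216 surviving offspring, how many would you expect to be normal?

Cross: Pp × pp
Punnett square offspring (before lethality): 2 Pp, 2 pp
No PP offspring are produced in this cross.
normal: 2 out of 4 → fraction 1/2
Expected count = 1/2 × 216 = 108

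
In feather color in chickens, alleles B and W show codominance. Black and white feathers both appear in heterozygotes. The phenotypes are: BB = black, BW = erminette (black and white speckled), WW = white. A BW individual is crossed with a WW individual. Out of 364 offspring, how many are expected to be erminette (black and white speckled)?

Punnett square for BW × WW:
Offspring genotypes: 2 BW, 2 WW
Phenotype counts: 2 erminette (black and white speckled), 2 white
erminette (black and white speckled): 2 out of 4 → fraction 1/2
Expected count = 1/2 × 364 = 182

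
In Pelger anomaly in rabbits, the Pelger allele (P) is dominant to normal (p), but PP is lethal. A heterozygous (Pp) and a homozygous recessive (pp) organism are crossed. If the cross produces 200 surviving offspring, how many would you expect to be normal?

Cross: Pp × pp
Punnett square offspring (before lethality): 2 Pp, 2 pp
No PP offspring are produced in this cross.
normal: 2 out of 4 → fraction 1/2
Expected count = 1/2 × 200 = 100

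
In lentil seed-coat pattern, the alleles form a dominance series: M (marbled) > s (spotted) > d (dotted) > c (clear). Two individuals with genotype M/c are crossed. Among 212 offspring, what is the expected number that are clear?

Cross: M/c × M/c
Allele dominance: M > s > d > c
Offspring genotypes: 1 M/M, 2 M/c, 1 c/c
Phenotype counts: 3 marbled, 1 clear
clear: 1 out of 4 → fraction 1/4
Expected count = 1/4 × 212 = 53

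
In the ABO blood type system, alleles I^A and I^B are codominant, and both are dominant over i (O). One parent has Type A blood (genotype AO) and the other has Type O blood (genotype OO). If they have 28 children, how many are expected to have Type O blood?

Cross: AO × OO
Possible offspring genotypes: 2 AO, 2 OO
Blood type counts: 2 Type A, 2 Type O
Probability of Type O: 2/4 = 1/2
Expected count = 1/2 × 28 = 14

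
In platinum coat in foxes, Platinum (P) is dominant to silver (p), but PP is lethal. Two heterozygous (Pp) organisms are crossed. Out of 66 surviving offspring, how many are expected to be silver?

Cross: Pp × Pp
Punnett square offspring (before lethality): 1 PP, 2 Pp, 1 pp
The PP genotype is lethal (embryos die); surviving offspring: 2 Pp, 1 pp
silver: 1 out of 3 → fraction 1/3
Expected count = 1/3 × 66 = 22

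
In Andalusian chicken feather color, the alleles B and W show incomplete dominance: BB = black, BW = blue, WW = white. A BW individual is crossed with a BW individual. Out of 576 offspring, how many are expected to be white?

Punnett square for BW × BW:
Offspring genotypes: 1 BB, 2 BW, 1 WW
Phenotype counts: 1 black, 2 blue, 1 white
white: 1 out of 4 → fraction 1/4
Expected count = 1/4 × 576 = 144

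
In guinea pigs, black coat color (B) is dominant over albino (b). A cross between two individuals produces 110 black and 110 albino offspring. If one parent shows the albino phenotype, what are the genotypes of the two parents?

Observed offspring: 110 black, 110 albino
The observed ratio simplifies to 1:1. One parent shows albino, so its genotype must be bb. A 1:1 offspring split requires the other parent to be heterozygous (Bb).
Parent genotypes: bb × Bb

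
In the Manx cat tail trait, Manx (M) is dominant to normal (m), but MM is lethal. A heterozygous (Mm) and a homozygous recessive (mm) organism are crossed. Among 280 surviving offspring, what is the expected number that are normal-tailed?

Cross: Mm × mm
Punnett square offspring (before lethality): 2 Mm, 2 mm
No MM offspring are produced in this cross.
normal-tailed: 2 out of 4 → fraction 1/2
Expected count = 1/2 × 280 = 140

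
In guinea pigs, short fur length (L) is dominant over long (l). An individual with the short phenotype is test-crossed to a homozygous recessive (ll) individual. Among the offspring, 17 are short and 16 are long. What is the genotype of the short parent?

Test cross: ? × ll
Offspring: 17 short, 16 long — approximately 1:1.
A 1:1 ratio in a test cross indicates the unknown parent is heterozygous (Ll).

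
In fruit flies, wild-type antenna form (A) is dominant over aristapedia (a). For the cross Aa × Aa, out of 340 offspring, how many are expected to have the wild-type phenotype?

Punnett square for Aa × Aa:
Offspring genotypes: 1 AA, 2 Aa, 1 aa
Total offspring: 4
Count with target: 3
Probability: 3/4
Expected count = 3/4 × 340 = 255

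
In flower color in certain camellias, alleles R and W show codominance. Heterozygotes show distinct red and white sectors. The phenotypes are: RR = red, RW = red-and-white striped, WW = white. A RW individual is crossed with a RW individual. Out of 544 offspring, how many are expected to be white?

Punnett square for RW × RW:
Offspring genotypes: 1 RR, 2 RW, 1 WW
Phenotype counts: 1 red, 2 red-and-white striped, 1 white
white: 1 out of 4 → fraction 1/4
Expected count = 1/4 × 544 = 136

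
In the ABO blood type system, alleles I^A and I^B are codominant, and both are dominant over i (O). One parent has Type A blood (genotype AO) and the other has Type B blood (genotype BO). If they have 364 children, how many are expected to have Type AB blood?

Cross: AO × BO
Possible offspring genotypes: 1 AB, 1 AO, 1 BO, 1 OO
Blood type counts: 1 Type AB, 1 Type A, 1 Type B, 1 Type O
Probability of Type AB: 1/4
Expected count = 1/4 × 364 = 91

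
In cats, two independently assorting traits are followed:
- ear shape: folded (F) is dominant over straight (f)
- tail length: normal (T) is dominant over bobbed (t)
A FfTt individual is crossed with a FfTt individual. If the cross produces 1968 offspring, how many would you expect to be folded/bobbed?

Dihybrid cross FfTt × FfTt — consider each gene separately:
ear shape: Ff × Ff → 1 FF, 2 Ff, 1 ff → 3 F_ : 1 ff (out of 4)
tail length: Tt × Tt → 1 TT, 2 Tt, 1 tt → 3 T_ : 1 tt (out of 4)
Combine (counts out of 4 × 4 = 16): folded/normal (F_T_) = 3×3 = 9; folded/bobbed (F_tt) = 3×1 = 3; straight/normal (ffT_) = 1×3 = 3; straight/bobbed (fftt) = 1×1 = 1
Phenotype counts (out of 16): 9 folded/normal, 3 folded/bobbed, 3 straight/normal, 1 straight/bobbed
folded/bobbed: 3 out of 16 → fraction 3/16
Expected count = 3/16 × 1968 = 369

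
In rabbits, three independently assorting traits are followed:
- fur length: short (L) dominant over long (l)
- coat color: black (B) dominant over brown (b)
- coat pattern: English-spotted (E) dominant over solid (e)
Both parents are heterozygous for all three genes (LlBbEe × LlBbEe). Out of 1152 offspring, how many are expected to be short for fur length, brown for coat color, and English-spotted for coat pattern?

Trihybrid cross: LlBbEe × LlBbEe
Each trait segregates independently with a 3:1 phenotypic ratio, so each gene contributes 3/4 (dominant) or 1/4 (recessive).
Target: short (fur length), brown (coat color), English-spotted (coat pattern)
Probability = product of independent per-trait probabilities
= 3/4 × 1/4 × 3/4 = 9/64
Expected count = 9/64 × 1152 = 162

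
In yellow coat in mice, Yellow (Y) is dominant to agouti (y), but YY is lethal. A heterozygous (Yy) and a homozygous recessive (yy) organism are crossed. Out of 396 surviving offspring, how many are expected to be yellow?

Cross: Yy × yy
Punnett square offspring (before lethality): 2 Yy, 2 yy
No YY offspring are produced in this cross.
yellow: 2 out of 4 → fraction 1/2
Expected count = 1/2 × 396 = 198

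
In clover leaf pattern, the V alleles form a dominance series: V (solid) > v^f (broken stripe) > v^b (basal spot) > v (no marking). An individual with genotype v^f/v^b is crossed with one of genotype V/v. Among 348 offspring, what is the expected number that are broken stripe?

Cross: v^f/v^b × V/v
Allele dominance: V > v^f > v^b > v
Offspring genotypes: 1 V/v^f, 1 v^f/v, 1 V/v^b, 1 v^b/v
Phenotype counts: 2 solid, 1 broken stripe, 1 basal spot
broken stripe: 1 out of 4 → fraction 1/4
Expected count = 1/4 × 348 = 87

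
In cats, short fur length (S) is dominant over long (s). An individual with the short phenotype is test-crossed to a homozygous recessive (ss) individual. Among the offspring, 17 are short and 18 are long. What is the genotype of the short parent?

Test cross: ? × ss
Offspring: 17 short, 18 long — approximately 1:1.
A 1:1 ratio in a test cross indicates the unknown parent is heterozygous (Ss).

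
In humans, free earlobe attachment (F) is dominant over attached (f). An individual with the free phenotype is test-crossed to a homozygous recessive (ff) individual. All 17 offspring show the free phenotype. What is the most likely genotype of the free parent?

Test cross: ? × ff
All offspring are free.
If the unknown parent were heterozygous (Ff), about half of 17 offspring would be attached; none are. The unknown parent is most likely homozygous dominant (FF).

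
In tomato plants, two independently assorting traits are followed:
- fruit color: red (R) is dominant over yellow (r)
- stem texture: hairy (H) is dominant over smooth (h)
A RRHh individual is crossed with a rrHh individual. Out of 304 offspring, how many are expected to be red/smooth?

Dihybrid cross RRHh × rrHh — consider each gene separately:
fruit color: RR × rr → 4 Rr → 4 R_ (out of 4)
stem texture: Hh × Hh → 1 HH, 2 Hh, 1 hh → 3 H_ : 1 hh (out of 4)
Combine (counts out of 4 × 4 = 16): red/hairy (R_H_) = 4×3 = 12; red/smooth (R_hh) = 4×1 = 4
Phenotype counts (out of 16): 12 red/hairy, 4 red/smooth
red/smooth: 4 out of 16 → fraction 1/4
Expected count = 1/4 × 304 = 76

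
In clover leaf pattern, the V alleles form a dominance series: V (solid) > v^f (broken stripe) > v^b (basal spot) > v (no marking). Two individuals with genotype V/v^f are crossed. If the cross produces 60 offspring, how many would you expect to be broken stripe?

Cross: V/v^f × V/v^f
Allele dominance: V > v^f > v^b > v
Offspring genotypes: 1 V/V, 2 V/v^f, 1 v^f/v^f
Phenotype counts: 3 solid, 1 broken stripe
broken stripe: 1 out of 4 → fraction 1/4
Expected count = 1/4 × 60 = 15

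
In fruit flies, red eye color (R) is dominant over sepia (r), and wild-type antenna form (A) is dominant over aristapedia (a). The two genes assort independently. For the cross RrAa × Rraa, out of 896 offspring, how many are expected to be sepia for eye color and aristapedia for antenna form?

Dihybrid cross RrAa × Rraa — consider each gene separately:
eye color: Rr × Rr → 1 RR, 2 Rr, 1 rr → 3 R_ : 1 rr (out of 4)
antenna form: Aa × aa → 2 Aa, 2 aa → 2 A_ : 2 aa (out of 4)
Looking for: sepia (rr) and aristapedia (aa)
P(sepia) = 1/4, P(aristapedia) = 2/4
P(both) = 1/4 × 2/4 = 2/16 = 1/8
Expected count = 1/8 × 896 = 112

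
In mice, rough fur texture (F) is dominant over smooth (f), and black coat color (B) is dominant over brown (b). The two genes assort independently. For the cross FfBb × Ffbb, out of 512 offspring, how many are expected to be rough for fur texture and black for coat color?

Dihybrid cross FfBb × Ffbb — consider each gene separately:
fur texture: Ff × Ff → 1 FF, 2 Ff, 1 ff → 3 F_ : 1 ff (out of 4)
coat color: Bb × bb → 2 Bb, 2 bb → 2 B_ : 2 bb (out of 4)
Looking for: rough (F_) and black (B_)
P(rough) = 3/4, P(black) = 2/4
P(both) = 3/4 × 2/4 = 6/16 = 3/8
Expected count = 3/8 × 512 = 192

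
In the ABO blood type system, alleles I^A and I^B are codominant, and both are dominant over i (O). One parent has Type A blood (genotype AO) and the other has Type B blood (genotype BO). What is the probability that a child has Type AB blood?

Cross: AO × BO
Possible offspring genotypes: 1 AB, 1 AO, 1 BO, 1 OO
Blood type counts: 1 Type AB, 1 Type A, 1 Type B, 1 Type O
Probability of Type AB: 1/4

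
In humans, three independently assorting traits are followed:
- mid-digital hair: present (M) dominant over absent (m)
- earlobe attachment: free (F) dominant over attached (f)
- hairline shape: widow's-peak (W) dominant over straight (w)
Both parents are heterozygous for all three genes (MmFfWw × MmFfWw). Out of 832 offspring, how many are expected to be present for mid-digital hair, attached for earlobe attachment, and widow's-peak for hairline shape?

Trihybrid cross: MmFfWw × MmFfWw
Each trait segregates independently with a 3:1 phenotypic ratio, so each gene contributes 3/4 (dominant) or 1/4 (recessive).
Target: present (mid-digital hair), attached (earlobe attachment), widow's-peak (hairline shape)
Probability = product of independent per-trait probabilities
= 3/4 × 1/4 × 3/4 = 9/64
Expected count = 9/64 × 832 = 117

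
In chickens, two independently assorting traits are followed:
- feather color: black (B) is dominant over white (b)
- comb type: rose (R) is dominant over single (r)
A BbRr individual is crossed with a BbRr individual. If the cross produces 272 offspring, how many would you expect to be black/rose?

Dihybrid cross BbRr × BbRr — consider each gene separately:
feather color: Bb × Bb → 1 BB, 2 Bb, 1 bb → 3 B_ : 1 bb (out of 4)
comb type: Rr × Rr → 1 RR, 2 Rr, 1 rr → 3 R_ : 1 rr (out of 4)
Combine (counts out of 4 × 4 = 16): black/rose (B_R_) = 3×3 = 9; black/single (B_rr) = 3×1 = 3; white/rose (bbR_) = 1×3 = 3; white/single (bbrr) = 1×1 = 1
Phenotype counts (out of 16): 9 black/rose, 3 black/single, 3 white/rose, 1 white/single
black/rose: 9 out of 16 → fraction 9/16
Expected count = 9/16 × 272 = 153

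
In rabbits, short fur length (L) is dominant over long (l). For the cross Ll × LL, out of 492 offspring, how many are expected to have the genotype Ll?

Punnett square for Ll × LL:
Offspring genotypes: 2 LL, 2 Ll
Total offspring: 4
Count with target: 2
Probability: 2/4 = 1/2
Expected count = 1/2 × 492 = 246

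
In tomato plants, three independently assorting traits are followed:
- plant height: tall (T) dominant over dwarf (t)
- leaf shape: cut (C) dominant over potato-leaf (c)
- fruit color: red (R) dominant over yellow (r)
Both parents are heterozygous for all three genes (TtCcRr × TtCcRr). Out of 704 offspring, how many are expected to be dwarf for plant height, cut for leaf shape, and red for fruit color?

Trihybrid cross: TtCcRr × TtCcRr
Each trait segregates independently with a 3:1 phenotypic ratio, so each gene contributes 3/4 (dominant) or 1/4 (recessive).
Target: dwarf (plant height), cut (leaf shape), red (fruit color)
Probability = product of independent per-trait probabilities
= 1/4 × 3/4 × 3/4 = 9/64
Expected count = 9/64 × 704 = 99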